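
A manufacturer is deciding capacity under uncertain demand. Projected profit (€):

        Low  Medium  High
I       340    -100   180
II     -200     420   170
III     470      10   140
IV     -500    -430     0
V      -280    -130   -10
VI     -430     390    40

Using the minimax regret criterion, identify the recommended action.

Column bests: Low=470, Medium=420, High=180.
I regrets: 130, 520, 0 → max 520
II regrets: 670, 0, 10 → max 670
III regrets: 0, 410, 40 → max 410
IV regrets: 970, 850, 180 → max 970
V regrets: 750, 550, 190 → max 750
VI regrets: 900, 30, 140 → max 900
Smallest max regret = 410 → III.

III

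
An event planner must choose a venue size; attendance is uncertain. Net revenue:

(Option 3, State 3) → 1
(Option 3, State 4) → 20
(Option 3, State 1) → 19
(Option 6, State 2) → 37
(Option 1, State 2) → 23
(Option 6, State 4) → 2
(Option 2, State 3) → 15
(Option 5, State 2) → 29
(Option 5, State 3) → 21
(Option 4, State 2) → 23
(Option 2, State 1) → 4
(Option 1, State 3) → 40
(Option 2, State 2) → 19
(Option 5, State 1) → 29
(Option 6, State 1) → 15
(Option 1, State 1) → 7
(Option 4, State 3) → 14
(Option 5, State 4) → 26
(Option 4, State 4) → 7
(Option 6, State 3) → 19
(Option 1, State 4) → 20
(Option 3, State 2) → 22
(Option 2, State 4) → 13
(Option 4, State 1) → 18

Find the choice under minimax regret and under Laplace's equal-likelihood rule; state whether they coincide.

minimax regret → Option 5; laplace → Option 5 (agree)

Column bests: State 1=29, State 2=37, State 3=40, State 4=26.
Option 1 regrets: 22, 14, 0, 6 → max 22
Option 2 regrets: 25, 18, 25, 13 → max 25
Option 3 regrets: 10, 15, 39, 6 → max 39
Option 4 regrets: 11, 14, 26, 19 → max 26
Option 5 regrets: 0, 8, 19, 0 → max 19
Option 6 regrets: 14, 0, 21, 24 → max 24
Smallest max regret = 19 → Option 5.
Row averages: Option 1=22.5, Option 2=12.75, Option 3=15.5, Option 4=15.5, Option 5=26.25, Option 6=18.25
Highest average = 26.25 → Option 5.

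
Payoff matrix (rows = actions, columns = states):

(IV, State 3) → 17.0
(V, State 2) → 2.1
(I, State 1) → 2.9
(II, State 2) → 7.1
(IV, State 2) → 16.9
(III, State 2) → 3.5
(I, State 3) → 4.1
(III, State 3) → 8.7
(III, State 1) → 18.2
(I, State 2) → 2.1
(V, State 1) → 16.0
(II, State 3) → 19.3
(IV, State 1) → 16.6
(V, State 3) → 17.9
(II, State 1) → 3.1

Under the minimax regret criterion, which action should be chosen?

IV

Column bests: State 1=18.2, State 2=16.9, State 3=19.3.
I regrets: 15.3, 14.8, 15.2 → max 15.3
II regrets: 15.1, 9.8, 0.0 → max 15.1
III regrets: 0.0, 13.4, 10.6 → max 13.4
IV regrets: 1.6, 0.0, 2.3 → max 2.3
V regrets: 2.2, 14.8, 1.4 → max 14.8
Smallest max regret = 2.3 → IV.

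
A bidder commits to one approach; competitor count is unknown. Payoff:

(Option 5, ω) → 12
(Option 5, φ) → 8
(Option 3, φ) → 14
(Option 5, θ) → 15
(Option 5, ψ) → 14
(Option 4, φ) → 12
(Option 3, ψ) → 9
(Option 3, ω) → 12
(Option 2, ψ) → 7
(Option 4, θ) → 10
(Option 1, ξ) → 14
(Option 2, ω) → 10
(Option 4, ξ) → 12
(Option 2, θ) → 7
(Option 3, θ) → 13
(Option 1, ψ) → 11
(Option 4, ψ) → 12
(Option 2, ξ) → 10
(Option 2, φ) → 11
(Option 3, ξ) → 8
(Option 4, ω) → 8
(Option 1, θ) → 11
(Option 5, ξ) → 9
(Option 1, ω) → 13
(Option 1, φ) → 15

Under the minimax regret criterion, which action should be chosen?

Column bests: θ=15, φ=15, ψ=14, ω=13, ξ=14.
Option 1 regrets: 4, 0, 3, 0, 0 → max 4
Option 2 regrets: 8, 4, 7, 3, 4 → max 8
Option 3 regrets: 2, 1, 5, 1, 6 → max 6
Option 4 regrets: 5, 3, 2, 5, 2 → max 5
Option 5 regrets: 0, 7, 0, 1, 5 → max 7
Smallest max regret = 4 → Option 1.

Option 1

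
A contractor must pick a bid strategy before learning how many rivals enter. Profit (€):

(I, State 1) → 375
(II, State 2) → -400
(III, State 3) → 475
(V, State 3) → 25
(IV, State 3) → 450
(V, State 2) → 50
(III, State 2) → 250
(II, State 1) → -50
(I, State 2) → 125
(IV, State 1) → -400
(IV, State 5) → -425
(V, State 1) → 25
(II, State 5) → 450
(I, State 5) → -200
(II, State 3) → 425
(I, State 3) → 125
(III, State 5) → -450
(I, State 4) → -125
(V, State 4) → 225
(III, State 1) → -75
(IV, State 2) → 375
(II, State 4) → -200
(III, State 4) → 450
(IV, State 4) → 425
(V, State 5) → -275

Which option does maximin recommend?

Row minima: I=-200, II=-400, III=-450, IV=-425, V=-275
Best worst-case = -200 → I.

I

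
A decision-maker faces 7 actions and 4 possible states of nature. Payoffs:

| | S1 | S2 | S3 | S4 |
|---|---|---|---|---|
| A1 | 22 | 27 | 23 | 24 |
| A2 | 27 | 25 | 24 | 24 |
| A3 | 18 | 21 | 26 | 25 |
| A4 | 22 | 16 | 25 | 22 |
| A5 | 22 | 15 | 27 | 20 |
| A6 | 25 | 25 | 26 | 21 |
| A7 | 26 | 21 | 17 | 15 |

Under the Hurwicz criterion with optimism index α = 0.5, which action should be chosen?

A1: 0.5·27 + 0.5·22 = 24.5
A2: 0.5·27 + 0.5·24 = 25.5
A3: 0.5·26 + 0.5·18 = 22
A4: 0.5·25 + 0.5·16 = 20.5
A5: 0.5·27 + 0.5·15 = 21
A6: 0.5·26 + 0.5·21 = 23.5
A7: 0.5·26 + 0.5·15 = 20.5
Highest Hurwicz score = 25.5 → A2.

A2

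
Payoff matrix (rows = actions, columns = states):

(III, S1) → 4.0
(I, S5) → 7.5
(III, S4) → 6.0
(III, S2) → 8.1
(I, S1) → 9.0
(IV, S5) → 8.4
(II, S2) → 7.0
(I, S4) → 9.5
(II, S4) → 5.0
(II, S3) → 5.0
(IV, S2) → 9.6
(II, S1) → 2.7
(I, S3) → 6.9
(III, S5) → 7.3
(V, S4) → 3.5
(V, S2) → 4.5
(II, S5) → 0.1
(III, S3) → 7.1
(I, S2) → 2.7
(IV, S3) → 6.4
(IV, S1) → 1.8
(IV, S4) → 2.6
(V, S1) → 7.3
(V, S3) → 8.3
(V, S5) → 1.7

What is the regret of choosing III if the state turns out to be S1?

5.0

Best payoff under S1 is 9.0.
Regret = 9.0 − 4.0 = 5.0.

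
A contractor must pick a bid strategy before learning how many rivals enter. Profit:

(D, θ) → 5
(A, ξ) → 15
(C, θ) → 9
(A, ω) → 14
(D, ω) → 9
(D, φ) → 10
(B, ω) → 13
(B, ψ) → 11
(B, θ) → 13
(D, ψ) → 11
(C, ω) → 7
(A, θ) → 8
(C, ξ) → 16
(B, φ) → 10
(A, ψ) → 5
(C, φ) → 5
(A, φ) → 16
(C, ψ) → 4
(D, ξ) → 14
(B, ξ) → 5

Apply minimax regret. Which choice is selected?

A

Column bests: θ=13, φ=16, ψ=11, ω=14, ξ=16.
A regrets: 5, 0, 6, 0, 1 → max 6
B regrets: 0, 6, 0, 1, 11 → max 11
C regrets: 4, 11, 7, 7, 0 → max 11
D regrets: 8, 6, 0, 5, 2 → max 8
Smallest max regret = 6 → A.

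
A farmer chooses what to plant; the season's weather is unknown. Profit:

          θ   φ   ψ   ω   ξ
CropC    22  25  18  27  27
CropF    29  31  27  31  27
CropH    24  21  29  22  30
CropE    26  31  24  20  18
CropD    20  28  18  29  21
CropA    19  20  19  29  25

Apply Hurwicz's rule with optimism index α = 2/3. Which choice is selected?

CropC: 2/3·27 + 1/3·18 = 24
CropF: 2/3·31 + 1/3·27 = 89/3
CropH: 2/3·30 + 1/3·21 = 27
CropE: 2/3·31 + 1/3·18 = 80/3
CropD: 2/3·29 + 1/3·18 = 76/3
CropA: 2/3·29 + 1/3·19 = 77/3
Highest Hurwicz score = 89/3 → CropF.

CropF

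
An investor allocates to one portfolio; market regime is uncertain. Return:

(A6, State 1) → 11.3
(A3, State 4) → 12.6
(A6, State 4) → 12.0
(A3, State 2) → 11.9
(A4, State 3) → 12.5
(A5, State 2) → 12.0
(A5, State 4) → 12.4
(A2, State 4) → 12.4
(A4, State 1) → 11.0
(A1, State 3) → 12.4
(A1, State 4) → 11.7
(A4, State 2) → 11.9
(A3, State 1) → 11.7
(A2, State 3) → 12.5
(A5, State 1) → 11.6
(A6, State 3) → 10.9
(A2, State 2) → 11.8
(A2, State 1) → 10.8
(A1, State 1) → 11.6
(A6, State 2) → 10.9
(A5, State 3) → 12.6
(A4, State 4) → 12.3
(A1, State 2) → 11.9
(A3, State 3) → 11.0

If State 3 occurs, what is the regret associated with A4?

Best payoff under State 3 is 12.6.
Regret = 12.6 − 12.5 = 0.1.

0.1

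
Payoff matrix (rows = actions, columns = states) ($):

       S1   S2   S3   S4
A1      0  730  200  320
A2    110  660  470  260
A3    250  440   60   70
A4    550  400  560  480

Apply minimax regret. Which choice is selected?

Column bests: S1=550, S2=730, S3=560, S4=480.
A1 regrets: 550, 0, 360, 160 → max 550
A2 regrets: 440, 70, 90, 220 → max 440
A3 regrets: 300, 290, 500, 410 → max 500
A4 regrets: 0, 330, 0, 0 → max 330
Smallest max regret = 330 → A4.

A4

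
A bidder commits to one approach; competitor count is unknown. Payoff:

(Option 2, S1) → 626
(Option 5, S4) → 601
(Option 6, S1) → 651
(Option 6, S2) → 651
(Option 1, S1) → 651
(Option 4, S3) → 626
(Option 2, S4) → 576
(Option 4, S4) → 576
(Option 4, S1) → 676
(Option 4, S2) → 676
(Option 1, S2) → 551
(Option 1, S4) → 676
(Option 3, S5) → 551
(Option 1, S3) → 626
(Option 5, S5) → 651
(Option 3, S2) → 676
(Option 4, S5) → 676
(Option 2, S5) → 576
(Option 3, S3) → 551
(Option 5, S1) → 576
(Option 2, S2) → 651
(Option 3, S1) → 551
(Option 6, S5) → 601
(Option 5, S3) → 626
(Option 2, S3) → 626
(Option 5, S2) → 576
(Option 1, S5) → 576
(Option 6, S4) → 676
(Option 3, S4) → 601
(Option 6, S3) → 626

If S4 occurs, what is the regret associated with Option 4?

100

Best payoff under S4 is 676.
Regret = 676 − 576 = 100.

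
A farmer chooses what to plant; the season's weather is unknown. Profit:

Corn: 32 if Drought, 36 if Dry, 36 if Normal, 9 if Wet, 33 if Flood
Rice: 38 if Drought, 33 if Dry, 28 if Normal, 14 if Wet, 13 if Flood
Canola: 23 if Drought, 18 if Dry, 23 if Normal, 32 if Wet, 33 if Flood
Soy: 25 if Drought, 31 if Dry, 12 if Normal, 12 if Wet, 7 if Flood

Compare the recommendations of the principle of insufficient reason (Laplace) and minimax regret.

Row averages: Corn=29.2, Rice=25.2, Canola=25.8, Soy=17.4
Highest average = 29.2 → Corn.
Column bests: Drought=38, Dry=36, Normal=36, Wet=32, Flood=33.
Corn regrets: 6, 0, 0, 23, 0 → max 23
Rice regrets: 0, 3, 8, 18, 20 → max 20
Canola regrets: 15, 18, 13, 0, 0 → max 18
Soy regrets: 13, 5, 24, 20, 26 → max 26
Smallest max regret = 18 → Canola.

laplace → Corn; minimax regret → Canola (disagree)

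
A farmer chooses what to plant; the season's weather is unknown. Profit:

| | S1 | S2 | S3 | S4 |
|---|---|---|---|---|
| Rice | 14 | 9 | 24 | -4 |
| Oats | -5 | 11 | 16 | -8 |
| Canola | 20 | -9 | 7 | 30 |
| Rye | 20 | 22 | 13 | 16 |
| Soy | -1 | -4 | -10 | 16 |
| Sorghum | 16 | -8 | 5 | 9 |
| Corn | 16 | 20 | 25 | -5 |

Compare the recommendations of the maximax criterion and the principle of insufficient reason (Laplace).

maximax → Canola; laplace → Rye (disagree)

Row maxima: Rice=24, Oats=16, Canola=30, Rye=22, Soy=16, Sorghum=16, Corn=25
Best best-case = 30 → Canola.
Row averages: Rice=10.75, Oats=3.5, Canola=12, Rye=17.75, Soy=0.25, Sorghum=5.5, Corn=14
Highest average = 17.75 → Rye.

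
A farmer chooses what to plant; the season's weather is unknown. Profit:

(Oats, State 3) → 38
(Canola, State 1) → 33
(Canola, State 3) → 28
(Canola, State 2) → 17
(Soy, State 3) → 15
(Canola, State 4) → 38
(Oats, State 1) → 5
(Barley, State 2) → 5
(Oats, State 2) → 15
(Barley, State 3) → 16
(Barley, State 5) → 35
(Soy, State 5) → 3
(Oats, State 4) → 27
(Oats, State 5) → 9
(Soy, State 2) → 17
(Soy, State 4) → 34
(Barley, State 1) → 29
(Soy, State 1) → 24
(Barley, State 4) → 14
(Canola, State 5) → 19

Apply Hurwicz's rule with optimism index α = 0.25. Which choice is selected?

Canola

Soy: 0.25·34 + 0.75·3 = 10.75
Oats: 0.25·38 + 0.75·5 = 13.25
Barley: 0.25·35 + 0.75·5 = 12.5
Canola: 0.25·38 + 0.75·17 = 22.25
Highest Hurwicz score = 22.25 → Canola.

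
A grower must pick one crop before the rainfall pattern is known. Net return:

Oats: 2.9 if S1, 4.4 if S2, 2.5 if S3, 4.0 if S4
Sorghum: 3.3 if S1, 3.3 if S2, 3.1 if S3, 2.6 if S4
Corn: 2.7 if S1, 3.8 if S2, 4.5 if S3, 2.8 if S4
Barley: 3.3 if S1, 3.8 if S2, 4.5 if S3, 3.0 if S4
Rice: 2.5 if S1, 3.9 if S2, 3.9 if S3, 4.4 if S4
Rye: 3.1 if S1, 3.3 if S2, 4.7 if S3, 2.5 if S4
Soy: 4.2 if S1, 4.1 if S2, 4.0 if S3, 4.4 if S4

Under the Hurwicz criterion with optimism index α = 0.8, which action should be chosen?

Soy

Oats: 0.8·4.4 + 0.2·2.5 = 4.02
Sorghum: 0.8·3.3 + 0.2·2.6 = 3.16
Corn: 0.8·4.5 + 0.2·2.7 = 4.14
Barley: 0.8·4.5 + 0.2·3.0 = 4.2
Rice: 0.8·4.4 + 0.2·2.5 = 4.02
Rye: 0.8·4.7 + 0.2·2.5 = 4.26
Soy: 0.8·4.4 + 0.2·4.0 = 4.32
Highest Hurwicz score = 4.32 → Soy.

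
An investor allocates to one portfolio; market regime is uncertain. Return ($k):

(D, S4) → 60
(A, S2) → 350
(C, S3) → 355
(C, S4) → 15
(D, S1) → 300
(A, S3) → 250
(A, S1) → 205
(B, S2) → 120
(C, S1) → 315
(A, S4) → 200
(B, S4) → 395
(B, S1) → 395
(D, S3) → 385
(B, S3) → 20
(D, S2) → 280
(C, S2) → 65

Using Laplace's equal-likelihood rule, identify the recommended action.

Row averages: A=251.25, B=232.5, C=187.5, D=256.25
Highest average = 256.25 → D.

D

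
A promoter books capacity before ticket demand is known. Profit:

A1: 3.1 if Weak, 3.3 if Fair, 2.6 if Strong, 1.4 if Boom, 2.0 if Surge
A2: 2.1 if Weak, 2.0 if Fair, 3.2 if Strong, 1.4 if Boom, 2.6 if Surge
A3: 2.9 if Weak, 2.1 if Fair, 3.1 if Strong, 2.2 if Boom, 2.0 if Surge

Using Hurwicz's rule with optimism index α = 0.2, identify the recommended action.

A1: 0.2·3.3 + 0.8·1.4 = 1.78
A2: 0.2·3.2 + 0.8·1.4 = 1.76
A3: 0.2·3.1 + 0.8·2.0 = 2.22
Highest Hurwicz score = 2.22 → A3.

A3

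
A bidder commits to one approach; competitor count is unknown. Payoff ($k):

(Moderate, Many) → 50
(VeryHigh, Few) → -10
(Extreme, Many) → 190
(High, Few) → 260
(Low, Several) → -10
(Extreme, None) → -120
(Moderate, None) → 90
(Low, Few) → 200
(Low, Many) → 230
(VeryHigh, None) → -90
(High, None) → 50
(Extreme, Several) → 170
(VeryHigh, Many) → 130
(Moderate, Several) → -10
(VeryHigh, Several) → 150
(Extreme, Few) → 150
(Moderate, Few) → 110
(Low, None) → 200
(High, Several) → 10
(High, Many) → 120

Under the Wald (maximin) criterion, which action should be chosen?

Row minima: Low=-10, Moderate=-10, High=10, VeryHigh=-90, Extreme=-120
Best worst-case = 10 → High.

High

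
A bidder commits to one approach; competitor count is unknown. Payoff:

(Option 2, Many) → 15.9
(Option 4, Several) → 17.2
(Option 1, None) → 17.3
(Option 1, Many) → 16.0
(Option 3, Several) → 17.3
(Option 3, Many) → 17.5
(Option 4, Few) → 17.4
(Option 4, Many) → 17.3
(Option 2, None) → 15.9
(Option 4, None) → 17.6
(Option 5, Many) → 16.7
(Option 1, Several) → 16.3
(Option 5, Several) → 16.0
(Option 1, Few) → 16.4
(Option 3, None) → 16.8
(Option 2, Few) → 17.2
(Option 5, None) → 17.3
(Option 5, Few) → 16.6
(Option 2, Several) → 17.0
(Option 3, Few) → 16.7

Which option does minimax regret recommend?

Option 4

Column bests: None=17.6, Few=17.4, Several=17.3, Many=17.5.
Option 1 regrets: 0.3, 1.0, 1.0, 1.5 → max 1.5
Option 2 regrets: 1.7, 0.2, 0.3, 1.6 → max 1.7
Option 3 regrets: 0.8, 0.7, 0.0, 0.0 → max 0.8
Option 4 regrets: 0.0, 0.0, 0.1, 0.2 → max 0.2
Option 5 regrets: 0.3, 0.8, 1.3, 0.8 → max 1.3
Smallest max regret = 0.2 → Option 4.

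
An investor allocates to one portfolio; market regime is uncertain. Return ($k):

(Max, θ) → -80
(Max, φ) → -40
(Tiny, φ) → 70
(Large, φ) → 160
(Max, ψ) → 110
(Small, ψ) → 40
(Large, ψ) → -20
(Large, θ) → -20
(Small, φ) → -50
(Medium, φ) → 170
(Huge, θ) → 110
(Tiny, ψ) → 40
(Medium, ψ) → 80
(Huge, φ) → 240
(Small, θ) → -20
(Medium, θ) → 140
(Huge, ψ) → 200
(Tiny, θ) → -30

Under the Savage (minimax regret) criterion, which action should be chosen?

Huge

Column bests: θ=140, φ=240, ψ=200.
Tiny regrets: 170, 170, 160 → max 170
Small regrets: 160, 290, 160 → max 290
Medium regrets: 0, 70, 120 → max 120
Large regrets: 160, 80, 220 → max 220
Huge regrets: 30, 0, 0 → max 30
Max regrets: 220, 280, 90 → max 280
Smallest max regret = 30 → Huge.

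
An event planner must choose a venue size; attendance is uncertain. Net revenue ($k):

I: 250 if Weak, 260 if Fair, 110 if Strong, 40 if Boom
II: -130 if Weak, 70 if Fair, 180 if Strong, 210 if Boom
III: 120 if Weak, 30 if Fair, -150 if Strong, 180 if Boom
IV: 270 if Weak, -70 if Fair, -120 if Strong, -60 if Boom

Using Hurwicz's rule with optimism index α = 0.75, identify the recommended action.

I: 0.75·260 + 0.25·40 = 205
II: 0.75·210 + 0.25·(-130) = 125
III: 0.75·180 + 0.25·(-150) = 97.5
IV: 0.75·270 + 0.25·(-120) = 172.5
Highest Hurwicz score = 205 → I.

I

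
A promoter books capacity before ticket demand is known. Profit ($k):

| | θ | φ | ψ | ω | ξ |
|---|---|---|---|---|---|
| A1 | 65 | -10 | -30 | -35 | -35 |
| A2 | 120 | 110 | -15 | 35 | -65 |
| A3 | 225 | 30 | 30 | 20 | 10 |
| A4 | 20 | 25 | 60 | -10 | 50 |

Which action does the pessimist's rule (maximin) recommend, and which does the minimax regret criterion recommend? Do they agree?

Row minima: A1=-35, A2=-65, A3=10, A4=-10
Best worst-case = 10 → A3.
Column bests: θ=225, φ=110, ψ=60, ω=35, ξ=50.
A1 regrets: 160, 120, 90, 70, 85 → max 160
A2 regrets: 105, 0, 75, 0, 115 → max 115
A3 regrets: 0, 80, 30, 15, 40 → max 80
A4 regrets: 205, 85, 0, 45, 0 → max 205
Smallest max regret = 80 → A3.

maximin → A3; minimax regret → A3 (agree)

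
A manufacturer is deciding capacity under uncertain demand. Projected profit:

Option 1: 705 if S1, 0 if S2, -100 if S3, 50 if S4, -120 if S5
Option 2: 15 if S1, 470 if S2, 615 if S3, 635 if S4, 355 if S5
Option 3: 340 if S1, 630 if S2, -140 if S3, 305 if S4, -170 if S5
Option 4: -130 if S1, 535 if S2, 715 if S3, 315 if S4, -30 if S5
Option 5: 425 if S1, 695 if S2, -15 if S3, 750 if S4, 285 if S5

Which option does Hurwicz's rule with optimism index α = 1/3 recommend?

Option 5

Option 1: 1/3·705 + 2/3·(-120) = 155
Option 2: 1/3·635 + 2/3·15 = 665/3
Option 3: 1/3·630 + 2/3·(-170) = 290/3
Option 4: 1/3·715 + 2/3·(-130) = 455/3
Option 5: 1/3·750 + 2/3·(-15) = 240
Highest Hurwicz score = 240 → Option 5.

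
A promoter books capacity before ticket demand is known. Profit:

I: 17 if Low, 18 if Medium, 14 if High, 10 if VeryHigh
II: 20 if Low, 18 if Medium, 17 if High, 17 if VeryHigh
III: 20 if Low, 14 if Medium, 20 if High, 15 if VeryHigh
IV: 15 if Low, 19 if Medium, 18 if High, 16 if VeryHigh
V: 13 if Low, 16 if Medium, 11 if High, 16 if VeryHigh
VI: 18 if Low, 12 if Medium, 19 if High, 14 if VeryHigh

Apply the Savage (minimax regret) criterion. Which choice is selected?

Column bests: Low=20, Medium=19, High=20, VeryHigh=17.
I regrets: 3, 1, 6, 7 → max 7
II regrets: 0, 1, 3, 0 → max 3
III regrets: 0, 5, 0, 2 → max 5
IV regrets: 5, 0, 2, 1 → max 5
V regrets: 7, 3, 9, 1 → max 9
VI regrets: 2, 7, 1, 3 → max 7
Smallest max regret = 3 → II.

II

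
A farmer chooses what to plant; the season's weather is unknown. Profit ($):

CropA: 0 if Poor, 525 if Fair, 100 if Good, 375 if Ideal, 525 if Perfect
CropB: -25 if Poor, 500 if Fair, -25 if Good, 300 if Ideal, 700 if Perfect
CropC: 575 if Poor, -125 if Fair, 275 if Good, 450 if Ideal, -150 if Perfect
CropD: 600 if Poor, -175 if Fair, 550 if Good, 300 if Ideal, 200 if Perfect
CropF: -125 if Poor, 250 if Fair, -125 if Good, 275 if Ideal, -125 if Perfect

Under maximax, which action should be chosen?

Row maxima: CropA=525, CropB=700, CropC=575, CropD=600, CropF=275
Best best-case = 700 → CropB.

CropB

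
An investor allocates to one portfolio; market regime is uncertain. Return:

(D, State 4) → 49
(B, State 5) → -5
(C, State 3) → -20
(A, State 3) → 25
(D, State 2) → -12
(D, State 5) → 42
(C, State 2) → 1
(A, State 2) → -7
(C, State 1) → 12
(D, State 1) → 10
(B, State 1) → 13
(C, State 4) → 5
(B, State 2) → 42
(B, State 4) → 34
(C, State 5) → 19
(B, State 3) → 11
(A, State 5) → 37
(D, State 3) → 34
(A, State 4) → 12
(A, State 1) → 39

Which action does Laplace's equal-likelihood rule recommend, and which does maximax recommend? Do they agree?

Row averages: A=21.2, B=19, C=3.4, D=24.6
Highest average = 24.6 → D.
Row maxima: A=39, B=42, C=19, D=49
Best best-case = 49 → D.

laplace → D; maximax → D (agree)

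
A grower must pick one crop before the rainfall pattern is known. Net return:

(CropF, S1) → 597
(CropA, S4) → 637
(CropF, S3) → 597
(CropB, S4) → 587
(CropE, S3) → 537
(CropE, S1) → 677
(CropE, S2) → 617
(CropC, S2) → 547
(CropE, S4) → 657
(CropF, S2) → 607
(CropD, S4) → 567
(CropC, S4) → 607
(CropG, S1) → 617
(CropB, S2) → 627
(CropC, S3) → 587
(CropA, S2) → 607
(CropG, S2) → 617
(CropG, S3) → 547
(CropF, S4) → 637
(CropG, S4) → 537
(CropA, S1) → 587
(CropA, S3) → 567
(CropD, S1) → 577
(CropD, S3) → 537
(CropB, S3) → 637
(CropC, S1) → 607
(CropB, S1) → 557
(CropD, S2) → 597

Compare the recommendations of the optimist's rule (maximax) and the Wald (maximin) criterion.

Row maxima: CropD=597, CropG=617, CropC=607, CropF=637, CropB=637, CropE=677, CropA=637
Best best-case = 677 → CropE.
Row minima: CropD=537, CropG=537, CropC=547, CropF=597, CropB=557, CropE=537, CropA=567
Best worst-case = 597 → CropF.

maximax → CropE; maximin → CropF (disagree)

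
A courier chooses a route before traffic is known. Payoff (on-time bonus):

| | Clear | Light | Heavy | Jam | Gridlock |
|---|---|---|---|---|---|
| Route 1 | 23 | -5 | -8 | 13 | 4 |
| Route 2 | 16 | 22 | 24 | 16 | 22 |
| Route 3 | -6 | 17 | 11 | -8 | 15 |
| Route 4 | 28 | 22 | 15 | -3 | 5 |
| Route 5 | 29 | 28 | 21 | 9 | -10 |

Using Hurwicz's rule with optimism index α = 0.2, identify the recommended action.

Route 2

Route 1: 0.2·23 + 0.8·(-8) = -1.8
Route 2: 0.2·24 + 0.8·16 = 17.6
Route 3: 0.2·17 + 0.8·(-8) = -3
Route 4: 0.2·28 + 0.8·(-3) = 3.2
Route 5: 0.2·29 + 0.8·(-10) = -2.2
Highest Hurwicz score = 17.6 → Route 2.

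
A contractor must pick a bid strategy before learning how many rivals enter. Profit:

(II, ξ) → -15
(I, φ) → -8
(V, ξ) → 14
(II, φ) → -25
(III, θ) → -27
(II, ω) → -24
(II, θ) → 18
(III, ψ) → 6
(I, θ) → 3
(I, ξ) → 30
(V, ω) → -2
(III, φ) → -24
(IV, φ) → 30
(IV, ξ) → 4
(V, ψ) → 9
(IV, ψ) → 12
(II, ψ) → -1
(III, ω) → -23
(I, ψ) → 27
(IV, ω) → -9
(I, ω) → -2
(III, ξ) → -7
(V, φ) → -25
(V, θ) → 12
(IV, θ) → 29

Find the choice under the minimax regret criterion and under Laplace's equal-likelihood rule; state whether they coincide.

minimax regret → IV; laplace → IV (agree)

Column bests: θ=29, φ=30, ψ=27, ω=-2, ξ=30.
I regrets: 26, 38, 0, 0, 0 → max 38
II regrets: 11, 55, 28, 22, 45 → max 55
III regrets: 56, 54, 21, 21, 37 → max 56
IV regrets: 0, 0, 15, 7, 26 → max 26
V regrets: 17, 55, 18, 0, 16 → max 55
Smallest max regret = 26 → IV.
Row averages: I=10, II=-9.4, III=-15, IV=13.2, V=1.6
Highest average = 13.2 → IV.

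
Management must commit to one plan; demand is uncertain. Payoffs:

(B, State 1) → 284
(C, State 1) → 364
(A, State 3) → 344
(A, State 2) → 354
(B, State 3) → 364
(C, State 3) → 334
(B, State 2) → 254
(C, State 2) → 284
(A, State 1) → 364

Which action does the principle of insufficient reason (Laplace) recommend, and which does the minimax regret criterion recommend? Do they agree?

Row averages: A=354, B=902/3, C=982/3
Highest average = 354 → A.
Column bests: State 1=364, State 2=354, State 3=364.
A regrets: 0, 0, 20 → max 20
B regrets: 80, 100, 0 → max 100
C regrets: 0, 70, 30 → max 70
Smallest max regret = 20 → A.

laplace → A; minimax regret → A (agree)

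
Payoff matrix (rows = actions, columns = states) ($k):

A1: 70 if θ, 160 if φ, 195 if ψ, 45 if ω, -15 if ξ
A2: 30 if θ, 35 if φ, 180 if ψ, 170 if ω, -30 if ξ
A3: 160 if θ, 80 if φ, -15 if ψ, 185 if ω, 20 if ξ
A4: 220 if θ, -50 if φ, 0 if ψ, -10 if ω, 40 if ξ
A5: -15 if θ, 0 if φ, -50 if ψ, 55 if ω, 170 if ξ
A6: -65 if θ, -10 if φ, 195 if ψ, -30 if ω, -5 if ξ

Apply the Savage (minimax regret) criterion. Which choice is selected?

Column bests: θ=220, φ=160, ψ=195, ω=185, ξ=170.
A1 regrets: 150, 0, 0, 140, 185 → max 185
A2 regrets: 190, 125, 15, 15, 200 → max 200
A3 regrets: 60, 80, 210, 0, 150 → max 210
A4 regrets: 0, 210, 195, 195, 130 → max 210
A5 regrets: 235, 160, 245, 130, 0 → max 245
A6 regrets: 285, 170, 0, 215, 175 → max 285
Smallest max regret = 185 → A1.

A1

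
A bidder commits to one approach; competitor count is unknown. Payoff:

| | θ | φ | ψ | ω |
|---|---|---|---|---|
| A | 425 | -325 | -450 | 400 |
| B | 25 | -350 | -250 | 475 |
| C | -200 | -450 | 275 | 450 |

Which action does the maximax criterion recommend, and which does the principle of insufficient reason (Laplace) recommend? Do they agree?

maximax → B; laplace → C (disagree)

Row maxima: A=425, B=475, C=450
Best best-case = 475 → B.
Row averages: A=12.5, B=-25, C=18.75
Highest average = 18.75 → C.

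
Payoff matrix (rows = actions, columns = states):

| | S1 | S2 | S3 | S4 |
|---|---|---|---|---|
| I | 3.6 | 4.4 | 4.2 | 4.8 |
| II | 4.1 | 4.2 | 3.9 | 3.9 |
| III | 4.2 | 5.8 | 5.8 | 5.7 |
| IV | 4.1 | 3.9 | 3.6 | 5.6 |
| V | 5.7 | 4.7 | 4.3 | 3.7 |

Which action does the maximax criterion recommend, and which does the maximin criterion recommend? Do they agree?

maximax → III; maximin → III (agree)

Row maxima: I=4.8, II=4.2, III=5.8, IV=5.6, V=5.7
Best best-case = 5.8 → III.
Row minima: I=3.6, II=3.9, III=4.2, IV=3.6, V=3.7
Best worst-case = 4.2 → III.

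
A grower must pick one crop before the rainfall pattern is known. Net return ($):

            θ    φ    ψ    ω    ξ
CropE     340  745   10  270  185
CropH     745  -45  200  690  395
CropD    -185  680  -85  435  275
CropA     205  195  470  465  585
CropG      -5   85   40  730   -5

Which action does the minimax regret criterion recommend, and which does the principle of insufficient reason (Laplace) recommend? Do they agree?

minimax regret → CropE; laplace → CropH (disagree)

Column bests: θ=745, φ=745, ψ=470, ω=730, ξ=585.
CropE regrets: 405, 0, 460, 460, 400 → max 460
CropH regrets: 0, 790, 270, 40, 190 → max 790
CropD regrets: 930, 65, 555, 295, 310 → max 930
CropA regrets: 540, 550, 0, 265, 0 → max 550
CropG regrets: 750, 660, 430, 0, 590 → max 750
Smallest max regret = 460 → CropE.
Row averages: CropE=310, CropH=397, CropD=224, CropA=384, CropG=169
Highest average = 397 → CropH.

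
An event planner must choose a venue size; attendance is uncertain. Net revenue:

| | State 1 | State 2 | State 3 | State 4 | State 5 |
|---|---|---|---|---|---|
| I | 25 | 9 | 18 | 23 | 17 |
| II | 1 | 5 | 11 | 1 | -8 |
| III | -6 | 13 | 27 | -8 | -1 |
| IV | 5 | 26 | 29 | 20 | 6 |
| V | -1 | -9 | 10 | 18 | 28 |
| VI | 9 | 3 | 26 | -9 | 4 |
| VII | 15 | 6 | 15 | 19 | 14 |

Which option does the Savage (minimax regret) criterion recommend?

I

Column bests: State 1=25, State 2=26, State 3=29, State 4=23, State 5=28.
I regrets: 0, 17, 11, 0, 11 → max 17
II regrets: 24, 21, 18, 22, 36 → max 36
III regrets: 31, 13, 2, 31, 29 → max 31
IV regrets: 20, 0, 0, 3, 22 → max 22
V regrets: 26, 35, 19, 5, 0 → max 35
VI regrets: 16, 23, 3, 32, 24 → max 32
VII regrets: 10, 20, 14, 4, 14 → max 20
Smallest max regret = 17 → I.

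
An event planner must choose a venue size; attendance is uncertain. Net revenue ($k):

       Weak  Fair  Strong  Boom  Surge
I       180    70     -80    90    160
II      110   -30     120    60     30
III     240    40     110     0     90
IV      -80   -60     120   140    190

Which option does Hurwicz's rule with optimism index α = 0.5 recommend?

I: 0.5·180 + 0.5·(-80) = 50
II: 0.5·120 + 0.5·(-30) = 45
III: 0.5·240 + 0.5·0 = 120
IV: 0.5·190 + 0.5·(-80) = 55
Highest Hurwicz score = 120 → III.

III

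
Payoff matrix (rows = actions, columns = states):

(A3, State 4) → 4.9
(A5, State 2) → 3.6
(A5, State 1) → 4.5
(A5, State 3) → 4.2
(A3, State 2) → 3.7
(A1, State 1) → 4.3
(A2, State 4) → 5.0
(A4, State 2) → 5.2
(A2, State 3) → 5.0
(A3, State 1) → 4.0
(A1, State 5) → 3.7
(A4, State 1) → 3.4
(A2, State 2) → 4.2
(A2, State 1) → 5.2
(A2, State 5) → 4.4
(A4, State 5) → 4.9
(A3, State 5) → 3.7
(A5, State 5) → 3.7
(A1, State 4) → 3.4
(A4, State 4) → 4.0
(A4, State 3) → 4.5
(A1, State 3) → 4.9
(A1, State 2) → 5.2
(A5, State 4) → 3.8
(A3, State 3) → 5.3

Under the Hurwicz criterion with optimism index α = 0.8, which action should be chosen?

A2

A1: 0.8·5.2 + 0.2·3.4 = 4.84
A2: 0.8·5.2 + 0.2·4.2 = 5
A3: 0.8·5.3 + 0.2·3.7 = 4.98
A4: 0.8·5.2 + 0.2·3.4 = 4.84
A5: 0.8·4.5 + 0.2·3.6 = 4.32
Highest Hurwicz score = 5 → A2.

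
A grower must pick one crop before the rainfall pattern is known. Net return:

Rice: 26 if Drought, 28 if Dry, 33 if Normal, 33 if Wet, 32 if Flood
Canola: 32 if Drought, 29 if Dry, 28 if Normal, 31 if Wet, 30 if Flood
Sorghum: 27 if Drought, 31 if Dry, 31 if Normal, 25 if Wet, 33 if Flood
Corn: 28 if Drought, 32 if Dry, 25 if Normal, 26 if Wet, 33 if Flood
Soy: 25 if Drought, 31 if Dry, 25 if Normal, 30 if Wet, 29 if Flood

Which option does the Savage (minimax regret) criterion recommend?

Column bests: Drought=32, Dry=32, Normal=33, Wet=33, Flood=33.
Rice regrets: 6, 4, 0, 0, 1 → max 6
Canola regrets: 0, 3, 5, 2, 3 → max 5
Sorghum regrets: 5, 1, 2, 8, 0 → max 8
Corn regrets: 4, 0, 8, 7, 0 → max 8
Soy regrets: 7, 1, 8, 3, 4 → max 8
Smallest max regret = 5 → Canola.

Canola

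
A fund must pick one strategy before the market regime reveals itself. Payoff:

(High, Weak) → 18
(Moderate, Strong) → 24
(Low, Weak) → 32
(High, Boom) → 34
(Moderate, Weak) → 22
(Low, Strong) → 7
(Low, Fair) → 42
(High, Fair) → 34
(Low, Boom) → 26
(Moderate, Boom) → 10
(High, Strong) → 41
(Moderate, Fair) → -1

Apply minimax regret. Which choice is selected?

Column bests: Weak=32, Fair=42, Strong=41, Boom=34.
Low regrets: 0, 0, 34, 8 → max 34
Moderate regrets: 10, 43, 17, 24 → max 43
High regrets: 14, 8, 0, 0 → max 14
Smallest max regret = 14 → High.

High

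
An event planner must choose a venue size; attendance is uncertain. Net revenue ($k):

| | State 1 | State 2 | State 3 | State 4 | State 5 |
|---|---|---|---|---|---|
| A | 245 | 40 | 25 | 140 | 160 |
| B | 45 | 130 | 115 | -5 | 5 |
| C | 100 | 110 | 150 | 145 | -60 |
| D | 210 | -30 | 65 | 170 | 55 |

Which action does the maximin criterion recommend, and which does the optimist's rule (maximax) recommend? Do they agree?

Row minima: A=25, B=-5, C=-60, D=-30
Best worst-case = 25 → A.
Row maxima: A=245, B=130, C=150, D=210
Best best-case = 245 → A.

maximin → A; maximax → A (agree)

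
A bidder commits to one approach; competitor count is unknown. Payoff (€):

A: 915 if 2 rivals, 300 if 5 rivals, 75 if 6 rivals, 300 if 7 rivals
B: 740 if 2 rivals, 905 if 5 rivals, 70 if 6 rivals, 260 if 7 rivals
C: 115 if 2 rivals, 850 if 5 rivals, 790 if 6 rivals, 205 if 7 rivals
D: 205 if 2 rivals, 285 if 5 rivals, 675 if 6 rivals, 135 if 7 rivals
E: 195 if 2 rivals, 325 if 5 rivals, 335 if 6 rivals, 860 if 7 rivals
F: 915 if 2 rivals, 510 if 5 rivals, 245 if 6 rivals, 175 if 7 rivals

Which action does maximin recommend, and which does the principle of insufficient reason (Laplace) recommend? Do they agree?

Row minima: A=75, B=70, C=115, D=135, E=195, F=175
Best worst-case = 195 → E.
Row averages: A=397.5, B=493.75, C=490, D=325, E=428.75, F=461.25
Highest average = 493.75 → B.

maximin → E; laplace → B (disagree)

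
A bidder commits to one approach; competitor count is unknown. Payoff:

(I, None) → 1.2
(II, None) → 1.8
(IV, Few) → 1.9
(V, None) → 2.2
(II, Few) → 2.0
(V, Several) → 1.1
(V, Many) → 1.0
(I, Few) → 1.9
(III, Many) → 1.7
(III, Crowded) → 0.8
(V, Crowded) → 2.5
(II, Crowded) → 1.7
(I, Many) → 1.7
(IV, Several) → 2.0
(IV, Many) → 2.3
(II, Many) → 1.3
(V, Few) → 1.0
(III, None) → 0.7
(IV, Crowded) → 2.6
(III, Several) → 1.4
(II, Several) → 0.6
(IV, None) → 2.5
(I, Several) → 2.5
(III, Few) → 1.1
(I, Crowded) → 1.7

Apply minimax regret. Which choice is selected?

IV

Column bests: None=2.5, Few=2.0, Several=2.5, Many=2.3, Crowded=2.6.
I regrets: 1.3, 0.1, 0.0, 0.6, 0.9 → max 1.3
II regrets: 0.7, 0.0, 1.9, 1.0, 0.9 → max 1.9
III regrets: 1.8, 0.9, 1.1, 0.6, 1.8 → max 1.8
IV regrets: 0.0, 0.1, 0.5, 0.0, 0.0 → max 0.5
V regrets: 0.3, 1.0, 1.4, 1.3, 0.1 → max 1.4
Smallest max regret = 0.5 → IV.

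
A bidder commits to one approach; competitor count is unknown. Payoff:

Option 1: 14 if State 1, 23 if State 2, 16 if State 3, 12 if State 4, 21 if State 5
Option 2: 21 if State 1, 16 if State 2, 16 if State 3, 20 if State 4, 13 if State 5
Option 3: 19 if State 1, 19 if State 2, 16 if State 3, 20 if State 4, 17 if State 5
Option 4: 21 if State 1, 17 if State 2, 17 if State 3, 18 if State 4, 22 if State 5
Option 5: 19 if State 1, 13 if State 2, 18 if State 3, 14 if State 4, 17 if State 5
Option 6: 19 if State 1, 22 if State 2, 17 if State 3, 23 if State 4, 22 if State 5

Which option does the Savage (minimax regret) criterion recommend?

Option 6

Column bests: State 1=21, State 2=23, State 3=18, State 4=23, State 5=22.
Option 1 regrets: 7, 0, 2, 11, 1 → max 11
Option 2 regrets: 0, 7, 2, 3, 9 → max 9
Option 3 regrets: 2, 4, 2, 3, 5 → max 5
Option 4 regrets: 0, 6, 1, 5, 0 → max 6
Option 5 regrets: 2, 10, 0, 9, 5 → max 10
Option 6 regrets: 2, 1, 1, 0, 0 → max 2
Smallest max regret = 2 → Option 6.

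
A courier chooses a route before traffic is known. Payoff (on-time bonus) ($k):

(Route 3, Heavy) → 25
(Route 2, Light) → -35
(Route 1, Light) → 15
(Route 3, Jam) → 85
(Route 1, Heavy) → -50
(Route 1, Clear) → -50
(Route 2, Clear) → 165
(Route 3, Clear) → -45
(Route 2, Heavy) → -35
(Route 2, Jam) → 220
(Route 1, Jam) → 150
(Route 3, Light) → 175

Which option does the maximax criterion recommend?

Route 2

Row maxima: Route 1=150, Route 2=220, Route 3=175
Best best-case = 220 → Route 2.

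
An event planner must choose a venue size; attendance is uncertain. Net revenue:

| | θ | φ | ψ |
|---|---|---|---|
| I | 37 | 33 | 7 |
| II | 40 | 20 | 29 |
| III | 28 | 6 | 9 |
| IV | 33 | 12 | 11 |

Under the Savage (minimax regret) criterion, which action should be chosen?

II

Column bests: θ=40, φ=33, ψ=29.
I regrets: 3, 0, 22 → max 22
II regrets: 0, 13, 0 → max 13
III regrets: 12, 27, 20 → max 27
IV regrets: 7, 21, 18 → max 21
Smallest max regret = 13 → II.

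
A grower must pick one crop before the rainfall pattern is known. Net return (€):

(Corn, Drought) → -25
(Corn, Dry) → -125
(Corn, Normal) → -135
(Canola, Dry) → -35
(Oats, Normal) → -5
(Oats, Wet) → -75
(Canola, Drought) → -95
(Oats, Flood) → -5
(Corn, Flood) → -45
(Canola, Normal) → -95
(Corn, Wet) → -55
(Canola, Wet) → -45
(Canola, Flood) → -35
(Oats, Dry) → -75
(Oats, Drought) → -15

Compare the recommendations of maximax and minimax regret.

Row maxima: Oats=-5, Corn=-25, Canola=-35
Best best-case = -5 → Oats.
Column bests: Drought=-15, Dry=-35, Normal=-5, Wet=-45, Flood=-5.
Oats regrets: 0, 40, 0, 30, 0 → max 40
Corn regrets: 10, 90, 130, 10, 40 → max 130
Canola regrets: 80, 0, 90, 0, 30 → max 90
Smallest max regret = 40 → Oats.

maximax → Oats; minimax regret → Oats (agree)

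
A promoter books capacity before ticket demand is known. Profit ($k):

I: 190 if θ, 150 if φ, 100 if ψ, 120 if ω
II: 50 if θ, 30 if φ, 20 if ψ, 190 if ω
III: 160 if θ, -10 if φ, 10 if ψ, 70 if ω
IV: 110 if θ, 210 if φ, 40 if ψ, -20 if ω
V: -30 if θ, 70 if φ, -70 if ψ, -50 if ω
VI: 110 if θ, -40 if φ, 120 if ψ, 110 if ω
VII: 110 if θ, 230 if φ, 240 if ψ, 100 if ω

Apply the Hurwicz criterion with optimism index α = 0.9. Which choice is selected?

VII

I: 0.9·190 + 0.1·100 = 181
II: 0.9·190 + 0.1·20 = 173
III: 0.9·160 + 0.1·(-10) = 143
IV: 0.9·210 + 0.1·(-20) = 187
V: 0.9·70 + 0.1·(-70) = 56
VI: 0.9·120 + 0.1·(-40) = 104
VII: 0.9·240 + 0.1·100 = 226
Highest Hurwicz score = 226 → VII.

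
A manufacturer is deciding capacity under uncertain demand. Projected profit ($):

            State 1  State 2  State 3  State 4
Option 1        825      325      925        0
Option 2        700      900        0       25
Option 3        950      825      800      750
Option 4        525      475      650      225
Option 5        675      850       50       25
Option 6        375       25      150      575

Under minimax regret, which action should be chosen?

Option 3

Column bests: State 1=950, State 2=900, State 3=925, State 4=750.
Option 1 regrets: 125, 575, 0, 750 → max 750
Option 2 regrets: 250, 0, 925, 725 → max 925
Option 3 regrets: 0, 75, 125, 0 → max 125
Option 4 regrets: 425, 425, 275, 525 → max 525
Option 5 regrets: 275, 50, 875, 725 → max 875
Option 6 regrets: 575, 875, 775, 175 → max 875
Smallest max regret = 125 → Option 3.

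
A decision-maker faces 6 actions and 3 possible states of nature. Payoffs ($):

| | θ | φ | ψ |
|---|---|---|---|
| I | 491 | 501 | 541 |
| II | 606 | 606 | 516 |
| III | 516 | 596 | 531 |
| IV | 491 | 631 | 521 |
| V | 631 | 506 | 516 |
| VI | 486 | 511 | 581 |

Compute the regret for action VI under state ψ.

0

Best payoff under ψ is 581.
Regret = 581 − 581 = 0.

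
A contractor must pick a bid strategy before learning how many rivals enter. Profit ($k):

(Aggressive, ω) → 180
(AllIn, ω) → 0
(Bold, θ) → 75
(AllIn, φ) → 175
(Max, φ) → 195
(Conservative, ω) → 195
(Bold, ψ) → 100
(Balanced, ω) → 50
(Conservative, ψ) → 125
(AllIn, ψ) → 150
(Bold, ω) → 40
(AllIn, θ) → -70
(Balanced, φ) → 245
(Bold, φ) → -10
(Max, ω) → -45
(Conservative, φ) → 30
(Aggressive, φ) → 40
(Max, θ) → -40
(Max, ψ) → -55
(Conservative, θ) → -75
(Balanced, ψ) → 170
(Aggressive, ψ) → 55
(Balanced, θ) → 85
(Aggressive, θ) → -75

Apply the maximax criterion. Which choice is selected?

Balanced

Row maxima: Conservative=195, Balanced=245, Aggressive=180, Bold=100, AllIn=175, Max=195
Best best-case = 245 → Balanced.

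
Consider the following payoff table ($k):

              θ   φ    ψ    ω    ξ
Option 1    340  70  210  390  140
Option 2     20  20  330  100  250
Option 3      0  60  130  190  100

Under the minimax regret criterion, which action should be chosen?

Option 1

Column bests: θ=340, φ=70, ψ=330, ω=390, ξ=250.
Option 1 regrets: 0, 0, 120, 0, 110 → max 120
Option 2 regrets: 320, 50, 0, 290, 0 → max 320
Option 3 regrets: 340, 10, 200, 200, 150 → max 340
Smallest max regret = 120 → Option 1.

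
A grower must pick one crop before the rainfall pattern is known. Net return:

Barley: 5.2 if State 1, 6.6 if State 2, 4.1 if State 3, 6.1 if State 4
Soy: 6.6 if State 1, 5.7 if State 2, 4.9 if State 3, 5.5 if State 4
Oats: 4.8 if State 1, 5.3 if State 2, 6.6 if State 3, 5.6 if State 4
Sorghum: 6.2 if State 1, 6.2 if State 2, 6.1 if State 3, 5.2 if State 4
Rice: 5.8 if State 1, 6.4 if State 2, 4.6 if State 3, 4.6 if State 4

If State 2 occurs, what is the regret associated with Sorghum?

0.4

Best payoff under State 2 is 6.6.
Regret = 6.6 − 6.2 = 0.4.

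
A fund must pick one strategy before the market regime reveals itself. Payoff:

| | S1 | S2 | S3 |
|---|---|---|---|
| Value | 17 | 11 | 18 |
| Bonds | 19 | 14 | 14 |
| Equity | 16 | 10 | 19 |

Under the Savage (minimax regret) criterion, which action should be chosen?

Column bests: S1=19, S2=14, S3=19.
Value regrets: 2, 3, 1 → max 3
Bonds regrets: 0, 0, 5 → max 5
Equity regrets: 3, 4, 0 → max 4
Smallest max regret = 3 → Value.

Value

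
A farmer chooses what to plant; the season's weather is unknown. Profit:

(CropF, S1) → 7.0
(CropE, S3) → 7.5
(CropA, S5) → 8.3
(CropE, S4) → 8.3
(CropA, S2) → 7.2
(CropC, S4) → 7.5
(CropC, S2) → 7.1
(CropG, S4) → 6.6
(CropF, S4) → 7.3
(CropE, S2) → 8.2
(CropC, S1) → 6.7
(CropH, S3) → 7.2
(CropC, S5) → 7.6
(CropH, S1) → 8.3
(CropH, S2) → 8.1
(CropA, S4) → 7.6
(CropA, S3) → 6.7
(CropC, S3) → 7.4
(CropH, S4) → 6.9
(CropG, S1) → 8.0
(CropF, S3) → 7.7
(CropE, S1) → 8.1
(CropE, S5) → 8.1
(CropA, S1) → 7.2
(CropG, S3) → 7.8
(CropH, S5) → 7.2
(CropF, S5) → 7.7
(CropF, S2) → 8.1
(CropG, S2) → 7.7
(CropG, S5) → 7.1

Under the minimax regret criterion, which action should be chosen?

Column bests: S1=8.3, S2=8.2, S3=7.8, S4=8.3, S5=8.3.
CropC regrets: 1.6, 1.1, 0.4, 0.8, 0.7 → max 1.6
CropG regrets: 0.3, 0.5, 0.0, 1.7, 1.2 → max 1.7
CropA regrets: 1.1, 1.0, 1.1, 0.7, 0.0 → max 1.1
CropF regrets: 1.3, 0.1, 0.1, 1.0, 0.6 → max 1.3
CropH regrets: 0.0, 0.1, 0.6, 1.4, 1.1 → max 1.4
CropE regrets: 0.2, 0.0, 0.3, 0.0, 0.2 → max 0.3
Smallest max regret = 0.3 → CropE.

CropE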